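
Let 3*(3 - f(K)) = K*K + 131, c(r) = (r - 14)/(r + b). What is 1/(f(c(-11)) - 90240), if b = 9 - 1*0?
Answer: -4/361331 ≈ -1.1070e-5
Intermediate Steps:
b = 9 (b = 9 + 0 = 9)
c(r) = (-14 + r)/(9 + r) (c(r) = (r - 14)/(r + 9) = (-14 + r)/(9 + r))
f(K) = -122/3 - K²/3 (f(K) = 3 - (K*K + 131)/3 = 3 - (K² + 131)/3 = 3 - (131 + K²)/3 = 3 + (-131/3 - K²/3) = -122/3 - K²/3)
1/(f(c(-11)) - 90240) = 1/((-122/3 - (-14 - 11)²/(9 - 11)²/3) - 90240) = 1/((-122/3 - (-25/(-2))²/3) - 90240) = 1/((-122/3 - (-½*(-25))²/3) - 90240) = 1/((-122/3 - (25/2)²/3) - 90240) = 1/((-122/3 - ⅓*625/4) - 90240) = 1/((-122/3 - 625/12) - 90240) = 1/(-371/4 - 90240) = 1/(-361331/4) = -4/361331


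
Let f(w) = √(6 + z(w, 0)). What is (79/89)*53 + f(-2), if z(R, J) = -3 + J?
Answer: 4187/89 + √3 ≈ 48.777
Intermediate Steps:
f(w) = √3 (f(w) = √(6 + (-3 + 0)) = √(6 - 3) = √3)
(79/89)*53 + f(-2) = (79/89)*53 + √3 = 4187/89 + √3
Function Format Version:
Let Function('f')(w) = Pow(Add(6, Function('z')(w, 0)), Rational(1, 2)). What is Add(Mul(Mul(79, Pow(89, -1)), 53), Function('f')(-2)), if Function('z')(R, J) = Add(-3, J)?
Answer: Add(Rational(4187, 89), Pow(3, Rational(1, 2))) ≈ 48.777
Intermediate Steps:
Function('f')(w) = Pow(3, Rational(1, 2)) (Function('f')(w) = Pow(Add(6, Add(-3, 0)), Rational(1, 2)) = Pow(Add(6, -3), Rational(1, 2)) = Pow(3, Rational(1, 2)))
Add(Mul(Mul(79, Pow(89, -1)), 53), Function('f')(-2)) = Add(Mul(Mul(79, Pow(89, -1)), 53), Pow(3, Rational(1, 2))) = Add(Mul(Mul(79, Rational(1, 89)), 53), Pow(3, Rational(1, 2))) = Add(Mul(Rational(79, 89), 53), Pow(3, Rational(1, 2))) = Add(Rational(4187, 89), Pow(3, Rational(1, 2)))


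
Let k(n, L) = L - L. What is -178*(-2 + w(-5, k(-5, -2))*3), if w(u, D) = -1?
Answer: 890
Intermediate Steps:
k(n, L) = 0
-178*(-2 + w(-5, k(-5, -2))*3) = -178*(-2 - 1*3) = -178*(-2 - 3) = -178*(-5) = 890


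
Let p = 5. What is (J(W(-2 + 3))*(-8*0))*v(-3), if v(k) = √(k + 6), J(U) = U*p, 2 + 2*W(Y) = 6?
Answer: 0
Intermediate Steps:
W(Y) = 2 (W(Y) = -1 + (½)*6 = -1 + 3 = 2)
J(U) = 5*U (J(U) = U*5 = 5*U)
v(k) = √(6 + k)
(J(W(-2 + 3))*(-8*0))*v(-3) = ((5*2)*(-8*0))*√(6 - 3) = (10*0)*√3 = 0*√3 = 0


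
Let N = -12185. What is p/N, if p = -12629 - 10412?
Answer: 23041/12185 ≈ 1.8909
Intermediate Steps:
p = -23041
p/N = -23041/(-12185) = -23041*(-1/12185) = 23041/12185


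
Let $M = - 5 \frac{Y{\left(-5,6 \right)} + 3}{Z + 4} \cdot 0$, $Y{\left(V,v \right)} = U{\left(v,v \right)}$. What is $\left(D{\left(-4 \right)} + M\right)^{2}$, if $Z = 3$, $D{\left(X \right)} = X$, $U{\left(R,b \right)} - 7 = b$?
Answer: $16$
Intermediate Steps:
$U{\left(R,b \right)} = 7 + b$
$Y{\left(V,v \right)} = 7 + v$
$M = 0$ ($M = - 5 \frac{\left(7 + 6\right) + 3}{3 + 4} \cdot 0 = - 5 \frac{13 + 3}{7} \cdot 0 = - 5 \cdot 16 \cdot \frac{1}{7} \cdot 0 = \left(-5\right) \frac{16}{7} \cdot 0 = \left(- \frac{80}{7}\right) 0 = 0$)
$\left(D{\left(-4 \right)} + M\right)^{2} = \left(-4 + 0\right)^{2} = \left(-4\right)^{2} = 16$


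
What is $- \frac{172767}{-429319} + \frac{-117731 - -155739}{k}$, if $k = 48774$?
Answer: $\frac{1124731555}{951800223} \approx 1.1817$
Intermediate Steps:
$- \frac{172767}{-429319} + \frac{-117731 - -155739}{k} = - \frac{172767}{-429319} + \frac{-117731 - -155739}{48774} = \left(-172767\right) \left(- \frac{1}{429319}\right) + \left(-117731 + 155739\right) \frac{1}{48774} = \frac{172767}{429319} + 38008 \cdot \frac{1}{48774} = \frac{172767}{429319} + \frac{19004}{24387} = \frac{1124731555}{951800223}$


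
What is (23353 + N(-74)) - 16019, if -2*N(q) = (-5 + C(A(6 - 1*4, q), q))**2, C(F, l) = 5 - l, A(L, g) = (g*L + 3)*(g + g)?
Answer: 4596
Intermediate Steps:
A(L, g) = 2*g*(3 + L*g) (A(L, g) = (L*g + 3)*(2*g) = (3 + L*g)*(2*g) = 2*g*(3 + L*g))
N(q) = -q**2/2 (N(q) = -(-5 + (5 - q))**2/2 = -q**2/2)
(23353 + N(-74)) - 16019 = (23353 - 1/2*(-74)**2) - 16019 = (23353 - 1/2*5476) - 16019 = (23353 - 2738) - 16019 = 20615 - 16019 = 4596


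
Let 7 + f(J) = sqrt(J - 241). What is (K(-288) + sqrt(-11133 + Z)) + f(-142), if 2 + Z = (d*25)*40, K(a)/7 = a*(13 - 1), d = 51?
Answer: -24199 + sqrt(39865) + I*sqrt(383) ≈ -23999.0 + 19.57*I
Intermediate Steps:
K(a) = 84*a (K(a) = 7*(a*(13 - 1)) = 7*(a*12) = 7*(12*a) = 84*a)
f(J) = -7 + sqrt(-241 + J) (f(J) = -7 + sqrt(J - 241) = -7 + sqrt(-241 + J))
Z = 50998 (Z = -2 + (51*25)*40 = -2 + 1275*40 = -2 + 51000 = 50998)
(K(-288) + sqrt(-11133 + Z)) + f(-142) = (84*(-288) + sqrt(-11133 + 50998)) + (-7 + sqrt(-241 - 142)) = (-24192 + sqrt(39865)) + (-7 + sqrt(-383)) = (-24192 + sqrt(39865)) + (-7 + I*sqrt(383)) = -24199 + sqrt(39865) + I*sqrt(383)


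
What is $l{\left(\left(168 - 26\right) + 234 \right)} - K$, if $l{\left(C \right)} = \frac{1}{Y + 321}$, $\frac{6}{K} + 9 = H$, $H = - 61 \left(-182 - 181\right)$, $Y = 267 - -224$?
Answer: $\frac{411}{427924} \approx 0.00096045$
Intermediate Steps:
$Y = 491$ ($Y = 267 + 224 = 491$)
$H = 22143$ ($H = \left(-61\right) \left(-363\right) = 22143$)
$K = \frac{1}{3689}$ ($K = \frac{6}{-9 + 22143} = \frac{6}{22134} = 6 \cdot \frac{1}{22134} = \frac{1}{3689} \approx 0.00027108$)
$l{\left(C \right)} = \frac{1}{812}$ ($l{\left(C \right)} = \frac{1}{491 + 321} = \frac{1}{812}$)
$l{\left(\left(168 - 26\right) + 234 \right)} - K = \frac{1}{812} - \frac{1}{3689} = \frac{411}{427924}$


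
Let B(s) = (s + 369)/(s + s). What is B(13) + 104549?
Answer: 1359328/13 ≈ 1.0456e+5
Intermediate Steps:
B(s) = (369 + s)/(2*s) (B(s) = (369 + s)/((2*s)) = (369 + s)*(1/(2*s)) = (369 + s)/(2*s))
B(13) + 104549 = (1/2)*(369 + 13)/13 + 104549 = (1/2)*(1/13)*382 + 104549 = 191/13 + 104549 = 1359328/13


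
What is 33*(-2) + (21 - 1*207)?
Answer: -252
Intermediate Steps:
33*(-2) + (21 - 1*207) = -66 + (21 - 207) = -66 - 186 = -252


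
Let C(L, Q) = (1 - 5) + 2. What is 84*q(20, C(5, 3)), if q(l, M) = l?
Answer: 1680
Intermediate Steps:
C(L, Q) = -2 (C(L, Q) = -4 + 2 = -2)
84*q(20, C(5, 3)) = 84*20 = 1680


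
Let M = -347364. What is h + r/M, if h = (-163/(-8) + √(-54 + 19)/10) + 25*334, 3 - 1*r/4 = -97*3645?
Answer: 1937435113/231576 + I*√35/10 ≈ 8366.3 + 0.59161*I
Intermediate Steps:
r = 1414272 (r = 12 - (-388)*3645 = 12 - 4*(-353565) = 12 + 1414260 = 1414272)
h = 66963/8 + I*√35/10 (h = (-163*(-⅛) + √(-35)*(⅒)) + 8350 = (163/8 + (I*√35)*(⅒)) + 8350 = (163/8 + I*√35/10) + 8350 = 66963/8 + I*√35/10 ≈ 8370.4 + 0.59161*I)
h + r/M = (66963/8 + I*√35/10) + 1414272/(-347364) = (66963/8 + I*√35/10) + 1414272*(-1/347364) = (66963/8 + I*√35/10) - 117856/28947 = 1937435113/231576 + I*√35/10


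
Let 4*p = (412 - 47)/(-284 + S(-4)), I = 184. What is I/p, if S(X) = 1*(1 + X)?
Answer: -211232/365 ≈ -578.72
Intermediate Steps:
S(X) = 1 + X
p = -365/1148 (p = ((412 - 47)/(-284 + (1 - 4)))/4 = (365/(-284 - 3))/4 = (365/(-287))/4 = (365*(-1/287))/4 = (1/4)*(-365/287) = -365/1148 ≈ -0.31794)
I/p = 184/(-365/1148) = 184*(-1148/365) = -211232/365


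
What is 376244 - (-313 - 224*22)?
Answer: 381485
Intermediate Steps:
376244 - (-313 - 224*22) = 376244 - (-313 - 4928) = 376244 - 1*(-5241) = 376244 + 5241 = 381485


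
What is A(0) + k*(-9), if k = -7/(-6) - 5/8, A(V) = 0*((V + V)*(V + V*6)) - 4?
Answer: -71/8 ≈ -8.8750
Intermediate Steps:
A(V) = -4 (A(V) = 0*((2*V)*(V + 6*V)) - 4 = 0*((2*V)*(7*V)) - 4 = 0*(14*V²) - 4 = 0 - 4 = -4)
k = 13/24 (k = -7*(-⅙) - 5*⅛ = 7/6 - 5/8 = 13/24 ≈ 0.54167)
A(0) + k*(-9) = -4 + (13/24)*(-9) = -4 - 39/8 = -71/8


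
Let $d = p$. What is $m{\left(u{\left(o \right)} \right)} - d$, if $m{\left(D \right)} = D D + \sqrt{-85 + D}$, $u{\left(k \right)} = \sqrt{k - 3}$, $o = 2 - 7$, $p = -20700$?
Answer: $20692 + \sqrt{-85 + 2 i \sqrt{2}} \approx 20692.0 + 9.2208 i$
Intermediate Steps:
$d = -20700$
$o = -5$ ($o = 2 - 7 = -5$)
$u{\left(k \right)} = \sqrt{-3 + k}$
$m{\left(D \right)} = D^{2} + \sqrt{-85 + D}$
$m{\left(u{\left(o \right)} \right)} - d = \left(\left(\sqrt{-3 - 5}\right)^{2} + \sqrt{-85 + \sqrt{-3 - 5}}\right) - -20700 = \left(\left(\sqrt{-8}\right)^{2} + \sqrt{-85 + \sqrt{-8}}\right) + 20700 = \left(\left(2 i \sqrt{2}\right)^{2} + \sqrt{-85 + 2 i \sqrt{2}}\right) + 20700 = \left(-8 + \sqrt{-85 + 2 i \sqrt{2}}\right) + 20700 = 20692 + \sqrt{-85 + 2 i \sqrt{2}}$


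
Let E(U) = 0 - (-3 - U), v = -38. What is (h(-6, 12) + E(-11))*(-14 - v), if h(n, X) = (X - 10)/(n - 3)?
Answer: -592/3 ≈ -197.33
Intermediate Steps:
E(U) = 3 + U (E(U) = 0 + (3 + U) = 3 + U)
h(n, X) = (-10 + X)/(-3 + n)
(h(-6, 12) + E(-11))*(-14 - v) = ((-10 + 12)/(-3 - 6) + (3 - 11))*(-14 - 1*(-38)) = (2/(-9) - 8)*(-14 + 38) = (-1/9*2 - 8)*24 = (-2/9 - 8)*24 = -74/9*24 = -592/3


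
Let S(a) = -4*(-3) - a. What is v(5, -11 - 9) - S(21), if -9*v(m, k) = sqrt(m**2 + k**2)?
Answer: 9 - 5*sqrt(17)/9 ≈ 6.7094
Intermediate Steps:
S(a) = 12 - a
v(m, k) = -sqrt(k**2 + m**2)/9 (v(m, k) = -sqrt(m**2 + k**2)/9 = -sqrt(k**2 + m**2)/9)
v(5, -11 - 9) - S(21) = -sqrt((-11 - 9)**2 + 5**2)/9 - (12 - 1*21) = -sqrt((-20)**2 + 25)/9 - (12 - 21) = -sqrt(400 + 25)/9 - 1*(-9) = -5*sqrt(17)/9 + 9 = 9 - 5*sqrt(17)/9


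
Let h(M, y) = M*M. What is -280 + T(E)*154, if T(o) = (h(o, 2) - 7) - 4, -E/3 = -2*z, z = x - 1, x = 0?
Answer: 3570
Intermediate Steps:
h(M, y) = M²
z = -1 (z = 0 - 1 = -1)
E = -6 (E = -(-6)*(-1) = -3*2 = -6)
T(o) = -11 + o² (T(o) = (o² - 7) - 4 = (-7 + o²) - 4 = -11 + o²)
-280 + T(E)*154 = -280 + (-11 + (-6)²)*154 = -280 + (-11 + 36)*154 = -280 + 25*154 = -280 + 3850 = 3570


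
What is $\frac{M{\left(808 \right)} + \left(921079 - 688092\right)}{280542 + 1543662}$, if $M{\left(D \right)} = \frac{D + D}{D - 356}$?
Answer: $\frac{26327935}{206135052} \approx 0.12772$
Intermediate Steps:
$M{\left(D \right)} = \frac{2 D}{-356 + D}$
$\frac{M{\left(808 \right)} + \left(921079 - 688092\right)}{280542 + 1543662} = \frac{2 \cdot 808 \frac{1}{-356 + 808} + \left(921079 - 688092\right)}{280542 + 1543662} = \frac{2 \cdot 808 \cdot \frac{1}{452} + 232987}{1824204} = \left(2 \cdot 808 \cdot \frac{1}{452} + 232987\right) \frac{1}{1824204} = \left(\frac{404}{113} + 232987\right) \frac{1}{1824204} = \frac{26327935}{113} \cdot \frac{1}{1824204} = \frac{26327935}{206135052}$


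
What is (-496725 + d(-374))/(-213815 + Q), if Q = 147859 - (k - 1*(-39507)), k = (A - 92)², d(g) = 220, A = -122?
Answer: 496505/151259 ≈ 3.2825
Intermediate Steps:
k = 45796 (k = (-122 - 92)² = (-214)² = 45796)
Q = 62556 (Q = 147859 - (45796 - 1*(-39507)) = 147859 - (45796 + 39507) = 147859 - 1*85303 = 147859 - 85303 = 62556)
(-496725 + d(-374))/(-213815 + Q) = (-496725 + 220)/(-213815 + 62556) = -496505/(-151259) = -496505*(-1/151259) = 496505/151259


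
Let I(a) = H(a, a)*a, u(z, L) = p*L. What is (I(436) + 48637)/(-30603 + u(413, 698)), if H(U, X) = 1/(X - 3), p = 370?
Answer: 21060257/98575481 ≈ 0.21365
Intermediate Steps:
H(U, X) = 1/(-3 + X)
u(z, L) = 370*L
I(a) = a/(-3 + a)
(I(436) + 48637)/(-30603 + u(413, 698)) = (436/(-3 + 436) + 48637)/(-30603 + 370*698) = (436/433 + 48637)/(-30603 + 258260) = (436*(1/433) + 48637)/227657 = (436/433 + 48637)*(1/227657) = (21060257/433)*(1/227657) = 21060257/98575481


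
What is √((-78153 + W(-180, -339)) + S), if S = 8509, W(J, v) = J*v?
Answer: 28*I*√11 ≈ 92.865*I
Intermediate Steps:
√((-78153 + W(-180, -339)) + S) = √((-78153 - 180*(-339)) + 8509) = √((-78153 + 61020) + 8509) = √(-17133 + 8509) = √(-8624) = 28*I*√11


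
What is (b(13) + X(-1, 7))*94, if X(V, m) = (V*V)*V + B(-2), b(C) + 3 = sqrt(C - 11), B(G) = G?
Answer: -564 + 94*sqrt(2) ≈ -431.06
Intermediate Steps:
b(C) = -3 + sqrt(-11 + C) (b(C) = -3 + sqrt(C - 11) = -3 + sqrt(-11 + C))
X(V, m) = -2 + V**3 (X(V, m) = (V*V)*V - 2 = V**2*V - 2 = V**3 - 2 = -2 + V**3)
(b(13) + X(-1, 7))*94 = ((-3 + sqrt(-11 + 13)) + (-2 + (-1)**3))*94 = ((-3 + sqrt(2)) + (-2 - 1))*94 = ((-3 + sqrt(2)) - 3)*94 = (-6 + sqrt(2))*94 = -564 + 94*sqrt(2)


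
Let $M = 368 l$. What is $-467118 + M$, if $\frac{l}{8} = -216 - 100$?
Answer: $-1397422$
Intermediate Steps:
$l = -2528$ ($l = 8 \left(-216 - 100\right) = 8 \left(-316\right) = -2528$)
$M = -930304$ ($M = 368 \left(-2528\right) = -930304$)
$-467118 + M = -467118 - 930304 = -1397422$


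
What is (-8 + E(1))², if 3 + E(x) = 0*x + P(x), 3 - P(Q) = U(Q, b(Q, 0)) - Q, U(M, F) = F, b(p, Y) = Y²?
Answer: 49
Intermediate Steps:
P(Q) = 3 + Q (P(Q) = 3 - (0² - Q) = 3 - (0 - Q) = 3 - (-1)*Q = 3 + Q)
E(x) = x (E(x) = -3 + (0*x + (3 + x)) = -3 + (0 + (3 + x)) = -3 + (3 + x) = x)
(-8 + E(1))² = (-8 + 1)² = (-7)² = 49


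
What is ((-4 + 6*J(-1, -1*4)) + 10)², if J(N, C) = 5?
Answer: 1296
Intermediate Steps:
((-4 + 6*J(-1, -1*4)) + 10)² = ((-4 + 6*5) + 10)² = ((-4 + 30) + 10)² = (26 + 10)² = 36² = 1296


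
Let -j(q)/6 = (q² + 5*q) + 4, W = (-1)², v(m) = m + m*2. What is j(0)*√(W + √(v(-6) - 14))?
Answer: -24*√(1 + 4*I*√2) ≈ -44.073 - 36.965*I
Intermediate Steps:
v(m) = 3*m (v(m) = m + 2*m = 3*m)
W = 1
j(q) = -24 - 30*q - 6*q² (j(q) = -6*((q² + 5*q) + 4) = -6*(4 + q² + 5*q) = -24 - 30*q - 6*q²)
j(0)*√(W + √(v(-6) - 14)) = (-24 - 30*0 - 6*0²)*√(1 + √(3*(-6) - 14)) = (-24 + 0 - 6*0)*√(1 + √(-18 - 14)) = (-24 + 0 + 0)*√(1 + √(-32)) = -24*√(1 + 4*I*√2)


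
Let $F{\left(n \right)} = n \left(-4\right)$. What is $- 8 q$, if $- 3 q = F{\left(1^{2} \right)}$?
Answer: $- \frac{32}{3} \approx -10.667$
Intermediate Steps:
$F{\left(n \right)} = - 4 n$
$q = \frac{4}{3}$ ($q = - \frac{\left(-4\right) 1^{2}}{3} = - \frac{\left(-4\right) 1}{3} = \left(- \frac{1}{3}\right) \left(-4\right) = \frac{4}{3} \approx 1.3333$)
$- 8 q = \left(-8\right) \frac{4}{3} = - \frac{32}{3}$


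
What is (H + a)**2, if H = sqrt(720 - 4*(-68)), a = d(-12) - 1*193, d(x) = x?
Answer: 43017 - 1640*sqrt(62) ≈ 30104.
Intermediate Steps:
a = -205 (a = -12 - 1*193 = -12 - 193 = -205)
H = 4*sqrt(62) (H = sqrt(720 + 272) = sqrt(992) = 4*sqrt(62) ≈ 31.496)
(H + a)**2 = (4*sqrt(62) - 205)**2 = (-205 + 4*sqrt(62))**2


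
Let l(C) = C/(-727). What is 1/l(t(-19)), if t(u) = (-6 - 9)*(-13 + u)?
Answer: -727/480 ≈ -1.5146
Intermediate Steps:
t(u) = 195 - 15*u (t(u) = -15*(-13 + u) = 195 - 15*u)
l(C) = -C/727 (l(C) = C*(-1/727) = -C/727)
1/l(t(-19)) = 1/(-(195 - 15*(-19))/727) = 1/(-(195 + 285)/727) = 1/(-1/727*480) = 1/(-480/727) = -727/480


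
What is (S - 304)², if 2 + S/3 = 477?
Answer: 1256641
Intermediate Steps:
S = 1425 (S = -6 + 3*477 = -6 + 1431 = 1425)
(S - 304)² = (1425 - 304)² = 1121² = 1256641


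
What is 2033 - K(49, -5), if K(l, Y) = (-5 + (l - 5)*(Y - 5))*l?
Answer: 23838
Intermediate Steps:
K(l, Y) = l*(-5 + (-5 + Y)*(-5 + l)) (K(l, Y) = (-5 + (-5 + l)*(-5 + Y))*l = (-5 + (-5 + Y)*(-5 + l))*l = l*(-5 + (-5 + Y)*(-5 + l)))
2033 - K(49, -5) = 2033 - 49*(20 - 5*(-5) - 5*49 - 5*49) = 2033 - 49*(20 + 25 - 245 - 245) = 2033 - 49*(-445) = 2033 - 1*(-21805) = 2033 + 21805 = 23838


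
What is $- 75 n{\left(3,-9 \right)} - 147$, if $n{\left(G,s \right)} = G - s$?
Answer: $-1047$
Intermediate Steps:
$- 75 n{\left(3,-9 \right)} - 147 = - 75 \left(3 - -9\right) - 147 = - 75 \left(3 + 9\right) - 147 = \left(-75\right) 12 - 147 = -900 - 147 = -1047$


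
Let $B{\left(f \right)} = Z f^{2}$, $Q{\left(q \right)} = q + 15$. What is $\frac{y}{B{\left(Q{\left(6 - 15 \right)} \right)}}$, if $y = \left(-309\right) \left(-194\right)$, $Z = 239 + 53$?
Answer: $\frac{9991}{1752} \approx 5.7026$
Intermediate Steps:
$Z = 292$
$Q{\left(q \right)} = 15 + q$
$y = 59946$
$B{\left(f \right)} = 292 f^{2}$
$\frac{y}{B{\left(Q{\left(6 - 15 \right)} \right)}} = \frac{59946}{292 \left(15 + \left(6 - 15\right)\right)^{2}} = \frac{59946}{292 \left(15 - 9\right)^{2}} = \frac{59946}{292 \cdot 6^{2}} = \frac{59946}{292 \cdot 36} = \frac{59946}{10512} = 59946 \cdot \frac{1}{10512} = \frac{9991}{1752}$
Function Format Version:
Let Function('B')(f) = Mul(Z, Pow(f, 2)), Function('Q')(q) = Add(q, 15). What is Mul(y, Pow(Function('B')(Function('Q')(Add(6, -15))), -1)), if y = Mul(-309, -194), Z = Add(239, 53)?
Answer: Rational(9991, 1752) ≈ 5.7026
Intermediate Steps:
Z = 292
Function('Q')(q) = Add(15, q)
y = 59946
Function('B')(f) = Mul(292, Pow(f, 2))
Mul(y, Pow(Function('B')(Function('Q')(Add(6, -15))), -1)) = Mul(59946, Pow(Mul(292, Pow(Add(15, Add(6, -15)), 2)), -1)) = Mul(59946, Pow(Mul(292, Pow(Add(15, -9), 2)), -1)) = Mul(59946, Pow(Mul(292, Pow(6, 2)), -1)) = Mul(59946, Pow(Mul(292, 36), -1)) = Mul(59946, Pow(10512, -1)) = Mul(59946, Rational(1, 10512)) = Rational(9991, 1752)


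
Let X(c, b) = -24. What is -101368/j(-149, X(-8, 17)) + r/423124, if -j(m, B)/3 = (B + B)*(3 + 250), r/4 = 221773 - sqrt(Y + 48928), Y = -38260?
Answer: -330396809/481726674 - 2*sqrt(2667)/105781 ≈ -0.68684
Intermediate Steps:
r = 887092 - 8*sqrt(2667) (r = 4*(221773 - sqrt(-38260 + 48928)) = 4*(221773 - sqrt(10668)) = 4*(221773 - 2*sqrt(2667)) = 887092 - 8*sqrt(2667) ≈ 8.8668e+5)
j(m, B) = -1518*B (j(m, B) = -3*(B + B)*(3 + 250) = -3*2*B*253 = -1518*B)
-101368/j(-149, X(-8, 17)) + r/423124 = -101368/((-1518*(-24))) + (887092 - 8*sqrt(2667))/423124 = -101368/36432 + (887092 - 8*sqrt(2667))*(1/423124) = -101368*1/36432 + (221773/105781 - 2*sqrt(2667)/105781) = -12671/4554 + (221773/105781 - 2*sqrt(2667)/105781) = -330396809/481726674 - 2*sqrt(2667)/105781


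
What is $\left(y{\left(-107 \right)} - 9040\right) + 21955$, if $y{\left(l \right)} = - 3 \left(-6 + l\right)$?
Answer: $13254$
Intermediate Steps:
$y{\left(l \right)} = 18 - 3 l$
$\left(y{\left(-107 \right)} - 9040\right) + 21955 = \left(\left(18 - -321\right) - 9040\right) + 21955 = \left(\left(18 + 321\right) - 9040\right) + 21955 = \left(339 - 9040\right) + 21955 = -8701 + 21955 = 13254$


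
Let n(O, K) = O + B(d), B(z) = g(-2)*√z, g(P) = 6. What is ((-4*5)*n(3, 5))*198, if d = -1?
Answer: -11880 - 23760*I ≈ -11880.0 - 23760.0*I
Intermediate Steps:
B(z) = 6*√z
n(O, K) = O + 6*I (n(O, K) = O + 6*√(-1) = O + 6*I)
((-4*5)*n(3, 5))*198 = ((-4*5)*(3 + 6*I))*198 = -20*(3 + 6*I)*198 = (-60 - 120*I)*198 = -11880 - 23760*I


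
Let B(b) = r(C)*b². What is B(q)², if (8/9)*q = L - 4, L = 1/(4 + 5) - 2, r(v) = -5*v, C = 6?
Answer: 1775358225/1024 ≈ 1.7337e+6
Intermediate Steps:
L = -17/9 (L = 1/9 - 2 = ⅑ - 2 = -17/9 ≈ -1.8889)
q = -53/8 (q = 9*(-17/9 - 4)/8 = (9/8)*(-53/9) = -53/8 ≈ -6.6250)
B(b) = -30*b² (B(b) = (-5*6)*b² = -30*b²)
B(q)² = (-30*(-53/8)²)² = (-30*2809/64)² = (-42135/32)² = 1775358225/1024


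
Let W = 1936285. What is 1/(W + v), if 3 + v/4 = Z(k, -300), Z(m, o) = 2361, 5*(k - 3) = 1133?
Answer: 1/1945717 ≈ 5.1395e-7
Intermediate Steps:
k = 1148/5 (k = 3 + (1/5)*1133 = 3 + 1133/5 = 1148/5 ≈ 229.60)
v = 9432 (v = -12 + 4*2361 = -12 + 9444 = 9432)
1/(W + v) = 1/(1936285 + 9432) = 1/1945717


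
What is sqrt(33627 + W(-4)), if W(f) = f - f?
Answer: sqrt(33627) ≈ 183.38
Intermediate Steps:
W(f) = 0
sqrt(33627 + W(-4)) = sqrt(33627 + 0) = sqrt(33627)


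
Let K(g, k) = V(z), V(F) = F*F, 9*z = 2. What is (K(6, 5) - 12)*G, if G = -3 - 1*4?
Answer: 6776/81 ≈ 83.654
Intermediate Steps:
z = 2/9 (z = (⅑)*2 = 2/9 ≈ 0.22222)
V(F) = F²
K(g, k) = 4/81 (K(g, k) = (2/9)² = 4/81)
G = -7 (G = -3 - 4 = -7)
(K(6, 5) - 12)*G = (4/81 - 12)*(-7) = -968/81*(-7) = 6776/81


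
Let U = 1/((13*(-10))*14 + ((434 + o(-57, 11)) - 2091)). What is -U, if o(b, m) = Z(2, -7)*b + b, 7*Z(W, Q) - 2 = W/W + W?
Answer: 7/25023 ≈ 0.00027974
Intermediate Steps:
Z(W, Q) = 3/7 + W/7 (Z(W, Q) = 2/7 + (W/W + W)/7 = 2/7 + (1 + W)/7 = 2/7 + (⅐ + W/7) = 3/7 + W/7)
o(b, m) = 12*b/7 (o(b, m) = (3/7 + (⅐)*2)*b + b = (3/7 + 2/7)*b + b = 5*b/7 + b = 12*b/7)
U = -7/25023 (U = 1/((13*(-10))*14 + ((434 + (12/7)*(-57)) - 2091)) = 1/(-130*14 + ((434 - 684/7) - 2091)) = 1/(-1820 + (2354/7 - 2091)) = 1/(-1820 - 12283/7) = 1/(-25023/7) = -7/25023 ≈ -0.00027974)
-U = -1*(-7/25023) = 7/25023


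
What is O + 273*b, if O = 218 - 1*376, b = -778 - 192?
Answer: -264968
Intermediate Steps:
b = -970
O = -158 (O = 218 - 376 = -158)
O + 273*b = -158 + 273*(-970) = -158 - 264810 = -264968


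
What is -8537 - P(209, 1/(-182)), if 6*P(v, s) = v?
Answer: -51431/6 ≈ -8571.8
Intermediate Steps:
P(v, s) = v/6
-8537 - P(209, 1/(-182)) = -8537 - 209/6 = -51431/6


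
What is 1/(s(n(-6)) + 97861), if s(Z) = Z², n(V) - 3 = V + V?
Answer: 1/97942 ≈ 1.0210e-5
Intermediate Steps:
n(V) = 3 + 2*V (n(V) = 3 + (V + V) = 3 + 2*V)
1/(s(n(-6)) + 97861) = 1/((3 + 2*(-6))² + 97861) = 1/((3 - 12)² + 97861) = 1/((-9)² + 97861) = 1/(81 + 97861) = 1/97942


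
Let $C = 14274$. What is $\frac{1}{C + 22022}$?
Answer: $\frac{1}{36296} \approx 2.7551 \cdot 10^{-5}$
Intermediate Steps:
$\frac{1}{C + 22022} = \frac{1}{14274 + 22022} = \frac{1}{36296}$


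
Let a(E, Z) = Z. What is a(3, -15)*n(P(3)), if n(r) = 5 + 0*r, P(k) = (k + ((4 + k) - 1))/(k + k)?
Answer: -75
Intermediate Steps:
P(k) = (3 + 2*k)/(2*k) (P(k) = (k + (3 + k))/((2*k)) = (3 + 2*k)*(1/(2*k)) = (3 + 2*k)/(2*k))
n(r) = 5 (n(r) = 5 + 0 = 5)
a(3, -15)*n(P(3)) = -15*5 = -75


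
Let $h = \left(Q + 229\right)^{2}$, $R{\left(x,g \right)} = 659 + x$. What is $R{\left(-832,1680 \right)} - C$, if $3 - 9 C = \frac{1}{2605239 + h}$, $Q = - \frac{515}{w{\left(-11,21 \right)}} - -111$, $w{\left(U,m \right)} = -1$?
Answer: $- \frac{5204571839}{30026376} \approx -173.33$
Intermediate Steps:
$Q = 626$ ($Q = - \frac{515}{-1} - -111 = \left(-515\right) \left(-1\right) + 111 = 515 + 111 = 626$)
$h = 731025$ ($h = \left(626 + 229\right)^{2} = 855^{2} = 731025$)
$C = \frac{10008791}{30026376}$ ($C = \frac{1}{3} - \frac{1}{9 \left(2605239 + 731025\right)} = \frac{1}{3} - \frac{1}{9 \cdot 3336264} = \frac{1}{3} - \frac{1}{30026376} = \frac{10008791}{30026376} \approx 0.33333$)
$R{\left(-832,1680 \right)} - C = \left(659 - 832\right) - \frac{10008791}{30026376} = -173 - \frac{10008791}{30026376} = - \frac{5204571839}{30026376}$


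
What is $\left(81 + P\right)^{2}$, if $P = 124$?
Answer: $42025$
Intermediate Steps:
$\left(81 + P\right)^{2} = \left(81 + 124\right)^{2} = 205^{2} = 42025$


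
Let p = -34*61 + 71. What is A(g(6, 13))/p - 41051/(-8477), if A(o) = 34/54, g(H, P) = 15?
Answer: 2219935022/458444637 ≈ 4.8423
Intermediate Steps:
p = -2003 (p = -2074 + 71 = -2003)
A(o) = 17/27 (A(o) = 34*(1/54) = 17/27)
A(g(6, 13))/p - 41051/(-8477) = (17/27)/(-2003) - 41051/(-8477) = (17/27)*(-1/2003) - 41051*(-1/8477) = -17/54081 + 41051/8477 = 2219935022/458444637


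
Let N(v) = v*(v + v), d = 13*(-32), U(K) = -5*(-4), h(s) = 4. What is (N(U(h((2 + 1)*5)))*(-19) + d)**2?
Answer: 243859456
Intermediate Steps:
U(K) = 20
d = -416
N(v) = 2*v**2 (N(v) = v*(2*v) = 2*v**2)
(N(U(h((2 + 1)*5)))*(-19) + d)**2 = ((2*20**2)*(-19) - 416)**2 = ((2*400)*(-19) - 416)**2 = (800*(-19) - 416)**2 = (-15200 - 416)**2 = (-15616)**2 = 243859456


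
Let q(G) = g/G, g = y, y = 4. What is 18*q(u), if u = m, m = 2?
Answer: 36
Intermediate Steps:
g = 4
u = 2
q(G) = 4/G
18*q(u) = 18*(4/2) = 18*(4*(½)) = 18*2 = 36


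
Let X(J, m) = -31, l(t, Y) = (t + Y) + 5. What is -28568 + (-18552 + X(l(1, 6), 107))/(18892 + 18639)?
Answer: -1072204191/37531 ≈ -28569.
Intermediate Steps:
l(t, Y) = 5 + Y + t (l(t, Y) = (Y + t) + 5 = 5 + Y + t)
-28568 + (-18552 + X(l(1, 6), 107))/(18892 + 18639) = -28568 + (-18552 - 31)/(18892 + 18639) = -28568 - 18583/37531 = -1072204191/37531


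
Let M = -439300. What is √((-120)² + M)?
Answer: 10*I*√4249 ≈ 651.84*I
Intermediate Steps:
√((-120)² + M) = √((-120)² - 439300) = √(14400 - 439300) = √(-424900) = 10*I*√4249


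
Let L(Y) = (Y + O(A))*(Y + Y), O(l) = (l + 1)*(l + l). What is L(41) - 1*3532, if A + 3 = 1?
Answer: 158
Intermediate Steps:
A = -2 (A = -3 + 1 = -2)
O(l) = 2*l*(1 + l) (O(l) = (1 + l)*(2*l) = 2*l*(1 + l))
L(Y) = 2*Y*(4 + Y) (L(Y) = (Y + 2*(-2)*(1 - 2))*(Y + Y) = (Y + 2*(-2)*(-1))*(2*Y) = (Y + 4)*(2*Y) = (4 + Y)*(2*Y) = 2*Y*(4 + Y))
L(41) - 1*3532 = 2*41*(4 + 41) - 1*3532 = 2*41*45 - 3532 = 3690 - 3532 = 158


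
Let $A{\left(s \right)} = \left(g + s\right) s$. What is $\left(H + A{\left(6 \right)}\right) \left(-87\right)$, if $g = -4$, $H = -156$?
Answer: $12528$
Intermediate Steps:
$A{\left(s \right)} = s \left(-4 + s\right)$ ($A{\left(s \right)} = \left(-4 + s\right) s = s \left(-4 + s\right)$)
$\left(H + A{\left(6 \right)}\right) \left(-87\right) = \left(-156 + 6 \left(-4 + 6\right)\right) \left(-87\right) = \left(-156 + 6 \cdot 2\right) \left(-87\right) = \left(-156 + 12\right) \left(-87\right) = \left(-144\right) \left(-87\right) = 12528$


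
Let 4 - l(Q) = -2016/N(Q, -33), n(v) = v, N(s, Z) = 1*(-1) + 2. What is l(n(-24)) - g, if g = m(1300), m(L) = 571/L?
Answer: 2625429/1300 ≈ 2019.6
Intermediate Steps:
N(s, Z) = 1 (N(s, Z) = -1 + 2 = 1)
l(Q) = 2020 (l(Q) = 4 - (-2016)/1 = 4 - (-2016) = 4 - 1*(-2016) = 4 + 2016 = 2020)
g = 571/1300 ≈ 0.43923
l(n(-24)) - g = 2020 - 1*571/1300 = 2020 - 571/1300 = 2625429/1300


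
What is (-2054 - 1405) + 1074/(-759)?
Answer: -875485/253 ≈ -3460.4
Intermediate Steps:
(-2054 - 1405) + 1074/(-759) = -3459 + 1074*(-1/759) = -3459 - 358/253 = -875485/253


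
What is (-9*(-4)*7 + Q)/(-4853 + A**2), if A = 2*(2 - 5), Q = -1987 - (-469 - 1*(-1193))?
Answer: 2459/4817 ≈ 0.51048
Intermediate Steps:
Q = -2711 (Q = -1987 - (-469 + 1193) = -1987 - 1*724 = -1987 - 724 = -2711)
A = -6 (A = 2*(-3) = -6)
(-9*(-4)*7 + Q)/(-4853 + A**2) = (-9*(-4)*7 - 2711)/(-4853 + (-6)**2) = (36*7 - 2711)/(-4853 + 36) = (252 - 2711)/(-4817) = -2459*(-1/4817) = 2459/4817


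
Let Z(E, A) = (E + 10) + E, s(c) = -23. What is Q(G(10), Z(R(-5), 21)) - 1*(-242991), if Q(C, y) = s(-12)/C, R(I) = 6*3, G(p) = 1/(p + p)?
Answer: 242531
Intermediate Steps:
G(p) = 1/(2*p)
R(I) = 18
Z(E, A) = 10 + 2*E (Z(E, A) = (10 + E) + E = 10 + 2*E)
Q(C, y) = -23/C
Q(G(10), Z(R(-5), 21)) - 1*(-242991) = -23/((½)/10) - 1*(-242991) = -23/((½)*(⅒)) + 242991 = -23/1/20 + 242991 = -23*20 + 242991 = -460 + 242991 = 242531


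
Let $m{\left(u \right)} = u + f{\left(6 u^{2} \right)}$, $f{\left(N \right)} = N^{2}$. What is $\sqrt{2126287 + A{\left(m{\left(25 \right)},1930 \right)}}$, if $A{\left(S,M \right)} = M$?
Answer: $91 \sqrt{257} \approx 1458.8$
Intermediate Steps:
$m{\left(u \right)} = u + 36 u^{4}$ ($m{\left(u \right)} = u + \left(6 u^{2}\right)^{2} = u + 36 u^{4}$)
$\sqrt{2126287 + A{\left(m{\left(25 \right)},1930 \right)}} = \sqrt{2126287 + 1930} = \sqrt{2128217} = 91 \sqrt{257}$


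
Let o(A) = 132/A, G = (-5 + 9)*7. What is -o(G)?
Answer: -33/7 ≈ -4.7143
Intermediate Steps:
G = 28 (G = 4*7 = 28)
-o(G) = -132/28 = -1*33/7 = -33/7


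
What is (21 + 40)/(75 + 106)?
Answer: 61/181 ≈ 0.33702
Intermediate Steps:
(21 + 40)/(75 + 106) = 61/181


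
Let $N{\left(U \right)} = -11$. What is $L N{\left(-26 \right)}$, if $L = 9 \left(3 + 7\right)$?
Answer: $-990$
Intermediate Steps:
$L = 90$ ($L = 9 \cdot 10 = 90$)
$L N{\left(-26 \right)} = 90 \left(-11\right) = -990$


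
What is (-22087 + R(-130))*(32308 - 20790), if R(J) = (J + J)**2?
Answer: 524218734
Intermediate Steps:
R(J) = 4*J**2 (R(J) = (2*J)**2 = 4*J**2)
(-22087 + R(-130))*(32308 - 20790) = (-22087 + 4*(-130)**2)*(32308 - 20790) = (-22087 + 4*16900)*11518 = (-22087 + 67600)*11518 = 45513*11518 = 524218734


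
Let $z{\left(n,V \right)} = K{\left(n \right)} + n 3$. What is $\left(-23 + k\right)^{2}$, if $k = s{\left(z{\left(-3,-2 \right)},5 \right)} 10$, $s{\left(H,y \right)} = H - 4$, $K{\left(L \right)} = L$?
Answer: $33489$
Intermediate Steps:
$z{\left(n,V \right)} = 4 n$ ($z{\left(n,V \right)} = n + n 3 = n + 3 n = 4 n$)
$s{\left(H,y \right)} = -4 + H$ ($s{\left(H,y \right)} = H - 4 = -4 + H$)
$k = -160$ ($k = \left(-4 + 4 \left(-3\right)\right) 10 = \left(-4 - 12\right) 10 = \left(-16\right) 10 = -160$)
$\left(-23 + k\right)^{2} = \left(-23 - 160\right)^{2} = \left(-183\right)^{2} = 33489$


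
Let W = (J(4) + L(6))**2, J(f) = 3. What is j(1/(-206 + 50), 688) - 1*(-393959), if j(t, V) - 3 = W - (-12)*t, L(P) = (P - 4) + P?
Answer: 5123078/13 ≈ 3.9408e+5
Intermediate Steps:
L(P) = -4 + 2*P (L(P) = (-4 + P) + P = -4 + 2*P)
W = 121 (W = (3 + (-4 + 2*6))**2 = (3 + (-4 + 12))**2 = (3 + 8)**2 = 11**2 = 121)
j(t, V) = 124 + 12*t (j(t, V) = 3 + (121 - (-12)*t) = 3 + (121 + 12*t) = 124 + 12*t)
j(1/(-206 + 50), 688) - 1*(-393959) = (124 + 12/(-206 + 50)) - 1*(-393959) = (124 + 12/(-156)) + 393959 = (124 + 12*(-1/156)) + 393959 = (124 - 1/13) + 393959 = 1611/13 + 393959 = 5123078/13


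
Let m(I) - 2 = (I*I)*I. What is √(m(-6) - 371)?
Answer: 3*I*√65 ≈ 24.187*I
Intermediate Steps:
m(I) = 2 + I³ (m(I) = 2 + (I*I)*I = 2 + I²*I = 2 + I³)
√(m(-6) - 371) = √((2 + (-6)³) - 371) = √((2 - 216) - 371) = √(-214 - 371) = √(-585) = 3*I*√65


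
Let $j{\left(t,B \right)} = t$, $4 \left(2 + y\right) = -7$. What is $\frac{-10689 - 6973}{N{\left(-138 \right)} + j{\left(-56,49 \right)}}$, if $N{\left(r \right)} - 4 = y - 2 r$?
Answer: $- \frac{70648}{881} \approx -80.191$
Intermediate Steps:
$y = - \frac{15}{4}$ ($y = -2 + \frac{1}{4} \left(-7\right) = -2 - \frac{7}{4} = - \frac{15}{4} \approx -3.75$)
$N{\left(r \right)} = \frac{1}{4} - 2 r$ ($N{\left(r \right)} = 4 - \left(\frac{15}{4} + 2 r\right) = \frac{1}{4} - 2 r$)
$\frac{-10689 - 6973}{N{\left(-138 \right)} + j{\left(-56,49 \right)}} = \frac{-10689 - 6973}{\left(\frac{1}{4} - -276\right) - 56} = - \frac{17662}{\left(\frac{1}{4} + 276\right) - 56} = - \frac{17662}{\frac{1105}{4} - 56} = - \frac{17662}{\frac{881}{4}} = \left(-17662\right) \frac{4}{881} = - \frac{70648}{881}$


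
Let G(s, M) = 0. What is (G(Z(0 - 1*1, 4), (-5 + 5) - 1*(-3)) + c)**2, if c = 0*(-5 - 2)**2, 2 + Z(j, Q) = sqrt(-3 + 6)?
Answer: 0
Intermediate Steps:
Z(j, Q) = -2 + sqrt(3) (Z(j, Q) = -2 + sqrt(-3 + 6) = -2 + sqrt(3))
c = 0 (c = 0*(-7)**2 = 0*49 = 0)
(G(Z(0 - 1*1, 4), (-5 + 5) - 1*(-3)) + c)**2 = (0 + 0)**2 = 0**2 = 0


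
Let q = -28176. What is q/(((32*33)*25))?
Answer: -587/550 ≈ -1.0673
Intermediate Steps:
q/(((32*33)*25)) = -28176/((32*33)*25) = -28176/(1056*25) = -28176/26400 = -28176*1/26400 = -587/550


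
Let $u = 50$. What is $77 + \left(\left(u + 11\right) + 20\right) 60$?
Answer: $4937$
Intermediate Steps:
$77 + \left(\left(u + 11\right) + 20\right) 60 = 77 + \left(\left(50 + 11\right) + 20\right) 60 = 77 + \left(61 + 20\right) 60 = 77 + 81 \cdot 60 = 77 + 4860 = 4937$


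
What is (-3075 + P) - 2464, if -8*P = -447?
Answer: -43865/8 ≈ -5483.1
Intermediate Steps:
P = 447/8 (P = -1/8*(-447) = 447/8 ≈ 55.875)
(-3075 + P) - 2464 = (-3075 + 447/8) - 2464 = -24153/8 - 2464 = -43865/8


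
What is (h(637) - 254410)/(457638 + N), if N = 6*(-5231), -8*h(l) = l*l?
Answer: -813683/1136672 ≈ -0.71585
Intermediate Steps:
h(l) = -l**2/8 (h(l) = -l*l/8 = -l**2/8)
N = -31386
(h(637) - 254410)/(457638 + N) = (-1/8*637**2 - 254410)/(457638 - 31386) = (-1/8*405769 - 254410)/426252 = (-405769/8 - 254410)*(1/426252) = -2441049/8*1/426252 = -813683/1136672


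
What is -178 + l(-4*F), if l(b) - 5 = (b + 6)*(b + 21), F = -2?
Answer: 233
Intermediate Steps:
l(b) = 5 + (6 + b)*(21 + b) (l(b) = 5 + (b + 6)*(b + 21) = 5 + (6 + b)*(21 + b))
-178 + l(-4*F) = -178 + (131 + (-4*(-2))² + 27*(-4*(-2))) = -178 + (131 + 8² + 27*8) = -178 + (131 + 64 + 216) = -178 + 411 = 233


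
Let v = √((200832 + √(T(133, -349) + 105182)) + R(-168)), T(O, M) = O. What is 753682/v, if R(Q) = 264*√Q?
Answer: 753682/√(200832 + √105315 + 528*I*√42) ≈ 1680.3 - 14.29*I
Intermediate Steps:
v = √(200832 + √105315 + 528*I*√42) (v = √((200832 + √(133 + 105182)) + 264*√(-168)) = √((200832 + √105315) + 264*(2*I*√42)) = √((200832 + √105315) + 528*I*√42) = √(200832 + √105315 + 528*I*√42) ≈ 448.52 + 3.815*I)
753682/v = 753682/(√(200832 + √105315 + 528*I*√42)) = 753682/√(200832 + √105315 + 528*I*√42)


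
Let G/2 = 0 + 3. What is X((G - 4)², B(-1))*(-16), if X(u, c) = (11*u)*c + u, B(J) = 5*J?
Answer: 3456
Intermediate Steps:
G = 6 (G = 2*(0 + 3) = 2*3 = 6)
X(u, c) = u + 11*c*u (X(u, c) = 11*c*u + u = u + 11*c*u)
X((G - 4)², B(-1))*(-16) = ((6 - 4)²*(1 + 11*(5*(-1))))*(-16) = (2²*(1 + 11*(-5)))*(-16) = (4*(1 - 55))*(-16) = (4*(-54))*(-16) = -216*(-16) = 3456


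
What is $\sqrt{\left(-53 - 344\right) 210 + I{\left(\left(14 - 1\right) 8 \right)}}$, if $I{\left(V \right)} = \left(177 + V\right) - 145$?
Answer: $i \sqrt{83234} \approx 288.5 i$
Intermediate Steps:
$I{\left(V \right)} = 32 + V$
$\sqrt{\left(-53 - 344\right) 210 + I{\left(\left(14 - 1\right) 8 \right)}} = \sqrt{\left(-53 - 344\right) 210 + \left(32 + \left(14 - 1\right) 8\right)} = \sqrt{\left(-397\right) 210 + \left(32 + 13 \cdot 8\right)} = \sqrt{-83370 + \left(32 + 104\right)} = \sqrt{-83370 + 136} = \sqrt{-83234} = i \sqrt{83234}$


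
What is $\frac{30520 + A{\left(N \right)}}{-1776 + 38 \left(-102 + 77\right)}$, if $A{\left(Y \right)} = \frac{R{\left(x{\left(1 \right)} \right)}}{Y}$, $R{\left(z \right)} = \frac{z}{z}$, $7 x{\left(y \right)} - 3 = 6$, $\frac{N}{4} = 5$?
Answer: $- \frac{610401}{54520} \approx -11.196$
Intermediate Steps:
$N = 20$ ($N = 4 \cdot 5 = 20$)
$x{\left(y \right)} = \frac{9}{7}$ ($x{\left(y \right)} = \frac{3}{7} + \frac{1}{7} \cdot 6 = \frac{3}{7} + \frac{6}{7} = \frac{9}{7}$)
$R{\left(z \right)} = 1$
$A{\left(Y \right)} = \frac{1}{Y}$ ($A{\left(Y \right)} = 1 \frac{1}{Y} = \frac{1}{Y}$)
$\frac{30520 + A{\left(N \right)}}{-1776 + 38 \left(-102 + 77\right)} = \frac{30520 + \frac{1}{20}}{-1776 + 38 \left(-102 + 77\right)} = \frac{30520 + \frac{1}{20}}{-1776 + 38 \left(-25\right)} = \frac{610401}{20 \left(-1776 - 950\right)} = \frac{610401}{20 \left(-2726\right)} = \frac{610401}{20} \left(- \frac{1}{2726}\right) = - \frac{610401}{54520}$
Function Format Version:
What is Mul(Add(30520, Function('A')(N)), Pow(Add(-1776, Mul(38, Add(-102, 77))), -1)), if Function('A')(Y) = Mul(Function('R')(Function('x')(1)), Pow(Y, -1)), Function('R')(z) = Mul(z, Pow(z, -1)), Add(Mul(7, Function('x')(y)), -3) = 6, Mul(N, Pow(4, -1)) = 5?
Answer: Rational(-610401, 54520) ≈ -11.196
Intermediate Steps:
N = 20 (N = Mul(4, 5) = 20)
Function('x')(y) = Rational(9, 7) (Function('x')(y) = Add(Rational(3, 7), Mul(Rational(1, 7), 6)) = Add(Rational(3, 7), Rational(6, 7)) = Rational(9, 7))
Function('R')(z) = 1
Function('A')(Y) = Pow(Y, -1) (Function('A')(Y) = Mul(1, Pow(Y, -1)) = Pow(Y, -1))
Mul(Add(30520, Function('A')(N)), Pow(Add(-1776, Mul(38, Add(-102, 77))), -1)) = Mul(Add(30520, Pow(20, -1)), Pow(Add(-1776, Mul(38, Add(-102, 77))), -1)) = Mul(Add(30520, Rational(1, 20)), Pow(Add(-1776, Mul(38, -25)), -1)) = Mul(Rational(610401, 20), Pow(Add(-1776, -950), -1)) = Mul(Rational(610401, 20), Pow(-2726, -1)) = Mul(Rational(610401, 20), Rational(-1, 2726)) = Rational(-610401, 54520)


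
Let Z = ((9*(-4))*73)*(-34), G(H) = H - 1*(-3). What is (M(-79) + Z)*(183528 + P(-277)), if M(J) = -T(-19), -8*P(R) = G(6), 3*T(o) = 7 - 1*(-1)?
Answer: 16398003930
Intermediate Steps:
T(o) = 8/3 (T(o) = (7 - 1*(-1))/3 = (7 + 1)/3 = (⅓)*8 = 8/3)
G(H) = 3 + H (G(H) = H + 3 = 3 + H)
P(R) = -9/8 (P(R) = -(3 + 6)/8 = -⅛*9 = -9/8)
Z = 89352 (Z = -36*73*(-34) = -2628*(-34) = 89352)
M(J) = -8/3 (M(J) = -1*8/3 = -8/3)
(M(-79) + Z)*(183528 + P(-277)) = (-8/3 + 89352)*(183528 - 9/8) = (268048/3)*(1468215/8) = 16398003930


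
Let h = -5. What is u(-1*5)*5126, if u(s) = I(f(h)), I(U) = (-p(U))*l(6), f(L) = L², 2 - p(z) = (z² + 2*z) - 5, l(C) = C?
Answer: 20545008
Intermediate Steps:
p(z) = 7 - z² - 2*z (p(z) = 2 - ((z² + 2*z) - 5) = 2 - (-5 + z² + 2*z) = 2 + (5 - z² - 2*z) = 7 - z² - 2*z)
I(U) = -42 + 6*U² + 12*U (I(U) = -(7 - U² - 2*U)*6 = (-7 + U² + 2*U)*6 = -42 + 6*U² + 12*U)
u(s) = 4008 (u(s) = -42 + 6*((-5)²)² + 12*(-5)² = -42 + 6*25² + 12*25 = -42 + 6*625 + 300 = -42 + 3750 + 300 = 4008)
u(-1*5)*5126 = 4008*5126 = 20545008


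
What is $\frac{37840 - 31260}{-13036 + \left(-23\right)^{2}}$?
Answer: $- \frac{6580}{12507} \approx -0.5261$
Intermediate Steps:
$\frac{37840 - 31260}{-13036 + \left(-23\right)^{2}} = \frac{6580}{-13036 + 529} = \frac{6580}{-12507} = 6580 \left(- \frac{1}{12507}\right) = - \frac{6580}{12507}$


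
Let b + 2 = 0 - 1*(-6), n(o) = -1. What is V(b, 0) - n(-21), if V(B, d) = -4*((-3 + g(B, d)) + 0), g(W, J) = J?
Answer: 13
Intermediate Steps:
b = 4 (b = -2 + (0 - 1*(-6)) = -2 + (0 + 6) = -2 + 6 = 4)
V(B, d) = 12 - 4*d (V(B, d) = -4*((-3 + d) + 0) = -4*(-3 + d) = 12 - 4*d)
V(b, 0) - n(-21) = (12 - 4*0) - 1*(-1) = (12 + 0) + 1 = 12 + 1 = 13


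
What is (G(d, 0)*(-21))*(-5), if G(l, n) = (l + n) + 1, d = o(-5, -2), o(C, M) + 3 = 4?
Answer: 210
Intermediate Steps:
o(C, M) = 1 (o(C, M) = -3 + 4 = 1)
d = 1
G(l, n) = 1 + l + n
(G(d, 0)*(-21))*(-5) = ((1 + 1 + 0)*(-21))*(-5) = (2*(-21))*(-5) = -42*(-5) = 210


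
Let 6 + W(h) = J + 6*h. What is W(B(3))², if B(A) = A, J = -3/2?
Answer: 441/4 ≈ 110.25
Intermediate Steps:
J = -3/2 (J = -3*½ = -3/2 ≈ -1.5000)
W(h) = -15/2 + 6*h (W(h) = -6 + (-3/2 + 6*h) = -15/2 + 6*h)
W(B(3))² = (-15/2 + 6*3)² = (-15/2 + 18)² = (21/2)² = 441/4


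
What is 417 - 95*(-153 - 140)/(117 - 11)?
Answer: 72037/106 ≈ 679.59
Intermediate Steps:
417 - 95*(-153 - 140)/(117 - 11) = 417 - (-27835)/106 = 417 - 95*(-293/106) = 417 + 27835/106 = 72037/106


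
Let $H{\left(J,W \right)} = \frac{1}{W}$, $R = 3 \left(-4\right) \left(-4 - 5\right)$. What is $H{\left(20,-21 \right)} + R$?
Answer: $\frac{2267}{21} \approx 107.95$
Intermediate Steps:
$R = 108$ ($R = - 12 \left(-4 - 5\right) = \left(-12\right) \left(-9\right) = 108$)
$H{\left(20,-21 \right)} + R = \frac{1}{-21} + 108 = - \frac{1}{21} + 108 = \frac{2267}{21}$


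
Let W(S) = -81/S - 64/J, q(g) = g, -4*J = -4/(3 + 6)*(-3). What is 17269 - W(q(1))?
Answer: 17158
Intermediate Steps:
J = -⅓ (J = -(-4/(3 + 6))*(-3)/4 = -(-4/9)*(-3)/4 = -(-4*⅑)*(-3)/4 = -(-1)*(-3)/9 = -¼*4/3 = -⅓ ≈ -0.33333)
W(S) = 192 - 81/S (W(S) = -81/S - 64/(-⅓) = -81/S - 64*(-3) = -81/S + 192 = 192 - 81/S)
17269 - W(q(1)) = 17269 - (192 - 81/1) = 17269 - (192 - 81*1) = 17269 - (192 - 81) = 17269 - 1*111 = 17269 - 111 = 17158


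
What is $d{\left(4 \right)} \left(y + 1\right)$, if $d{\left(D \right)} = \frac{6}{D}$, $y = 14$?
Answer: $\frac{45}{2} \approx 22.5$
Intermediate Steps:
$d{\left(4 \right)} \left(y + 1\right) = \frac{6}{4} \left(14 + 1\right) = 6 \cdot \frac{1}{4} \cdot 15 = \frac{3}{2} \cdot 15 = \frac{45}{2}$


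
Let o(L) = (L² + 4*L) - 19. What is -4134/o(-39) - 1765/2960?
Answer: -1461233/398416 ≈ -3.6676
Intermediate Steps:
o(L) = -19 + L² + 4*L
-4134/o(-39) - 1765/2960 = -4134/(-19 + (-39)² + 4*(-39)) - 1765/2960 = -4134/(-19 + 1521 - 156) - 1765*1/2960 = -4134/1346 - 353/592 = -4134*1/1346 - 353/592 = -2067/673 - 353/592 = -1461233/398416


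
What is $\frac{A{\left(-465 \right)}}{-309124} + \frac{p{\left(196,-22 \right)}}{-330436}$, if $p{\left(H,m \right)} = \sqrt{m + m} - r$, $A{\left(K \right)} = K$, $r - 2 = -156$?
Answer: $\frac{26511911}{25536424516} - \frac{i \sqrt{11}}{165218} \approx 0.0010382 - 2.0074 \cdot 10^{-5} i$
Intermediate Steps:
$r = -154$ ($r = 2 - 156 = -154$)
$p{\left(H,m \right)} = 154 + \sqrt{2} \sqrt{m}$ ($p{\left(H,m \right)} = \sqrt{m + m} - -154 = \sqrt{2 m} + 154 = \sqrt{2} \sqrt{m} + 154 = 154 + \sqrt{2} \sqrt{m}$)
$\frac{A{\left(-465 \right)}}{-309124} + \frac{p{\left(196,-22 \right)}}{-330436} = - \frac{465}{-309124} + \frac{154 + \sqrt{2} \sqrt{-22}}{-330436} = \left(-465\right) \left(- \frac{1}{309124}\right) + \left(154 + \sqrt{2} i \sqrt{22}\right) \left(- \frac{1}{330436}\right) = \frac{465}{309124} + \left(154 + 2 i \sqrt{11}\right) \left(- \frac{1}{330436}\right) = \frac{465}{309124} - \left(\frac{77}{165218} + \frac{i \sqrt{11}}{165218}\right) = \frac{26511911}{25536424516} - \frac{i \sqrt{11}}{165218}$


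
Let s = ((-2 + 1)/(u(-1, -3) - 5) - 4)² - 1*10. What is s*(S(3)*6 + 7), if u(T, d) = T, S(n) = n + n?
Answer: 7267/36 ≈ 201.86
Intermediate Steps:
S(n) = 2*n
s = 169/36 (s = ((-2 + 1)/(-1 - 5) - 4)² - 1*10 = (-1/(-6) - 4)² - 10 = (-1*(-⅙) - 4)² - 10 = (⅙ - 4)² - 10 = (-23/6)² - 10 = 529/36 - 10 = 169/36 ≈ 4.6944)
s*(S(3)*6 + 7) = 169*((2*3)*6 + 7)/36 = 169*(6*6 + 7)/36 = 169*(36 + 7)/36 = (169/36)*43 = 7267/36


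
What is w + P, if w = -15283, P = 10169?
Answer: -5114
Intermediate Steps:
w + P = -15283 + 10169 = -5114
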